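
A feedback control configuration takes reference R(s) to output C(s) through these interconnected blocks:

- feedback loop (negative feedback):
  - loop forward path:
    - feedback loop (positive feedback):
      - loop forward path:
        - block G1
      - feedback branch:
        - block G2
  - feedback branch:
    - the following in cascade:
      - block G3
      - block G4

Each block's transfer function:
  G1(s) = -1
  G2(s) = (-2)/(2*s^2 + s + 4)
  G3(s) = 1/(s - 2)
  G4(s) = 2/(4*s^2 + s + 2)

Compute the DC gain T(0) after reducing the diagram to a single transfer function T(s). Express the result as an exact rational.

First reduce the diagram to T(s).

Step 1 - apply the feedback formula to G1, G2 = (-2*s^2 - s - 4)/(2*s^2 + s + 2)
Step 2 - cascade G3, G4 = 2/(4*s^3 - 7*s^2 - 4)
Step 3 - reduce the feedback loop with forward [G1/(1-G1*G2)] and return (G3*G4) = (-8*s^5 + 10*s^4 - 9*s^3 + 36*s^2 + 4*s + 16)/(8*s^5 - 10*s^4 + s^3 - 26*s^2 - 6*s - 16)
Evaluating the step-3 result (the overall T(s)) at s = 0 gives T(0) = 16/(-16) = -1.

Answer: -1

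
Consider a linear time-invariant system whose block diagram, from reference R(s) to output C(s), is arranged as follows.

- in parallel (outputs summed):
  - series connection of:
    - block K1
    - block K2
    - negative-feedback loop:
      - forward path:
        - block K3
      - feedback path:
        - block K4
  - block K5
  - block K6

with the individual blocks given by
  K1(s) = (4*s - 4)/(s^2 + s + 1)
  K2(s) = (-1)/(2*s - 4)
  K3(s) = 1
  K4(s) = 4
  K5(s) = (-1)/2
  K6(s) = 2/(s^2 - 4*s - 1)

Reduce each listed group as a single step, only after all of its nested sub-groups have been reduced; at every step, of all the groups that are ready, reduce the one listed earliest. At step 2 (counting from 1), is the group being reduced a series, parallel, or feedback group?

Step 1: reduce the feedback loop with forward K3 and return K4
Step 2: series reduction of K1, K2, [K3/(1+K3*K4)]
Step 3: sum the parallel branches (K1*K2*[K3/(1+K3*K4)]), K5, K6
Step 2 collapses a series group.

Answer: series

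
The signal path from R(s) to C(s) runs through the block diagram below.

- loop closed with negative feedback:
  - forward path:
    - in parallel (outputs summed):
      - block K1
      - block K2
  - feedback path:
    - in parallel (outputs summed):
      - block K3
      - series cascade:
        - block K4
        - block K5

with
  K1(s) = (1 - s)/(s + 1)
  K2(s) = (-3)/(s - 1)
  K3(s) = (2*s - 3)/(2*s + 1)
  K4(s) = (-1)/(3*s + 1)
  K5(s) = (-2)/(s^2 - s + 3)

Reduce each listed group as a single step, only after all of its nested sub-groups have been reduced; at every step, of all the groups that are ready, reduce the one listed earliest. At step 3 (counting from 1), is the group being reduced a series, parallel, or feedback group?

Reducing step by step:

Step 1 - sum the parallel branches K1, K2
Step 2 - series reduction of K4, K5
Step 3 - combine K3, (K4*K5) in parallel
Step 4 - reduce the feedback loop with forward (K1+K2) and return (K3+(K4*K5))
The group at step 3 is a parallel group.

Answer: parallel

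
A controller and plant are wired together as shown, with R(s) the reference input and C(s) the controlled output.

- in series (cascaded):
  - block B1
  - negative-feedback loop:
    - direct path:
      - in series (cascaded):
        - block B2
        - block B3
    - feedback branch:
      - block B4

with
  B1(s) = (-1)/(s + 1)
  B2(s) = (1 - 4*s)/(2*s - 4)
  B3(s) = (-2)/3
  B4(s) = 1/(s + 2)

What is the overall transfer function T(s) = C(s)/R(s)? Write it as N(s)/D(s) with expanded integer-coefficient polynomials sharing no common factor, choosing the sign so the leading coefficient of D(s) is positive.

Answer: (-4*s^2 - 7*s + 2)/(3*s^3 + 7*s^2 - 9*s - 13)

Working:
Step 1 - series reduction of B2, B3, giving (4*s - 1)/(3*s - 6)
Step 2 - apply the feedback formula to (B2*B3), B4, giving (4*s^2 + 7*s - 2)/(3*s^2 + 4*s - 13)
Step 3 - cascade B1, [(B2*B3)/(1+(B2*B3)*B4)]; the result is T(s) itself (integer coefficients, no common factor, positive leading denominator coefficient)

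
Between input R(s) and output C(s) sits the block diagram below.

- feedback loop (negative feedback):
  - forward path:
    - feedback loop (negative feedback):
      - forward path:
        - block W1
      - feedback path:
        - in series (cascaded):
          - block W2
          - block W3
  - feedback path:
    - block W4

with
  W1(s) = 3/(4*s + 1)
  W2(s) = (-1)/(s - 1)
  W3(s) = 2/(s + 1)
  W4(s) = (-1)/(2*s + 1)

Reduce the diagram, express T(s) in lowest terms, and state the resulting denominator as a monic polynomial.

Reducing step by step:

(1) reduce the series chain W2, W3: (-2)/(s^2 - 1)
(2) reduce the feedback loop with forward W1 and return (W2*W3): (3*s^2 - 3)/(4*s^3 + s^2 - 4*s - 7)
(3) feedback reduction of [W1/(1+W1*(W2*W3))], W4: (6*s^3 + 3*s^2 - 6*s - 3)/(8*s^4 + 6*s^3 - 10*s^2 - 18*s - 4)
No further cancellation is possible in the step-3 result, so that is T(s). Its denominator becomes monic after dividing by the leading coefficient 8.

Answer: s^4 + 3*s^3/4 - 5*s^2/4 - 9*s/4 - 1/2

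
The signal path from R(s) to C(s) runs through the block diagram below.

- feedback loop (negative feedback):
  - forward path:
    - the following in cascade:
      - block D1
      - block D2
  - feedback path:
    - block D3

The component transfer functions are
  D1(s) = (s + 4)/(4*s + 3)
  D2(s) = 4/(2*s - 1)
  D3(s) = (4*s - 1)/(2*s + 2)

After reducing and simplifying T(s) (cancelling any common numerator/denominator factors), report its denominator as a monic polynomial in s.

[1] multiply D1, D2 (series) gives (4*s + 16)/(8*s^2 + 2*s - 3)
[2] reduce the feedback loop with forward (D1*D2) and return D3 gives (4*s^2 + 20*s + 16)/(8*s^3 + 18*s^2 + 29*s - 11)
That last expression is T(s), already simplified. Scaling its denominator by 1/8 (the reciprocal of the leading coefficient) yields the monic denominator.

Answer: s^3 + 9*s^2/4 + 29*s/8 - 11/8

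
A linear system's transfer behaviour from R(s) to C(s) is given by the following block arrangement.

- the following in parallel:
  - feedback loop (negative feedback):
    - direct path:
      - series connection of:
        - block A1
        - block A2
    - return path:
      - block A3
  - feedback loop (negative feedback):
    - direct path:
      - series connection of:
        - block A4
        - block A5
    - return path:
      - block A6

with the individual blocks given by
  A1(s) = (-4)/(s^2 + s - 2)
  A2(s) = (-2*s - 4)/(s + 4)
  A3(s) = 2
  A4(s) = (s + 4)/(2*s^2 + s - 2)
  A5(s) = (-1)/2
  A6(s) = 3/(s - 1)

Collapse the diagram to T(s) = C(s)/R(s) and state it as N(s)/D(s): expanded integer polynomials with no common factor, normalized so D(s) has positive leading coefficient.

Reducing step by step:

(1) combine A1, A2 in series -> 8/(s^2 + 3*s - 4)
(2) collapse the loop ((A1*A2) forward, A3 return) -> 8/(s^2 + 3*s + 12)
(3) cascade A4, A5 -> (-s - 4)/(4*s^2 + 2*s - 4)
(4) close the feedback loop around (A4*A5), A6 -> (-s^2 - 3*s + 4)/(4*s^3 - 2*s^2 - 9*s - 8)
(5) add [(A1*A2)/(1+(A1*A2)*A3)], [(A4*A5)/(1+(A4*A5)*A6)] (parallel), which is the overall transfer function T(s) = C(s)/R(s) in lowest terms

Answer: (-s^4 + 26*s^3 - 33*s^2 - 96*s - 16)/(4*s^5 + 10*s^4 + 33*s^3 - 59*s^2 - 132*s - 96)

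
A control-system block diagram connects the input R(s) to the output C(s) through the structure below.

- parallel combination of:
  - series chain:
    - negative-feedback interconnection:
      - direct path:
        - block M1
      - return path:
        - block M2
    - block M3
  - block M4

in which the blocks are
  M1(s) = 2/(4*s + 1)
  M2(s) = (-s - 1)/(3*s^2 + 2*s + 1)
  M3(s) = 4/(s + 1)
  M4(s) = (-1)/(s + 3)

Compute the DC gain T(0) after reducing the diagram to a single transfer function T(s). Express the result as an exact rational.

First reduce the diagram to T(s).

Step 1 - apply the feedback formula to M1, M2 = (6*s^2 + 4*s + 2)/(12*s^3 + 11*s^2 + 4*s - 1)
Step 2 - reduce the series chain [M1/(1+M1*M2)], M3 = (24*s^2 + 16*s + 8)/(12*s^4 + 23*s^3 + 15*s^2 + 3*s - 1)
Step 3 - combine ([M1/(1+M1*M2)]*M3), M4 in parallel = (-12*s^4 + s^3 + 73*s^2 + 53*s + 25)/(12*s^5 + 59*s^4 + 84*s^3 + 48*s^2 + 8*s - 3)
That last expression is T(s); at s = 0 only the constant terms survive, so T(0) = 25/(-3) = -25/3.

Answer: -25/3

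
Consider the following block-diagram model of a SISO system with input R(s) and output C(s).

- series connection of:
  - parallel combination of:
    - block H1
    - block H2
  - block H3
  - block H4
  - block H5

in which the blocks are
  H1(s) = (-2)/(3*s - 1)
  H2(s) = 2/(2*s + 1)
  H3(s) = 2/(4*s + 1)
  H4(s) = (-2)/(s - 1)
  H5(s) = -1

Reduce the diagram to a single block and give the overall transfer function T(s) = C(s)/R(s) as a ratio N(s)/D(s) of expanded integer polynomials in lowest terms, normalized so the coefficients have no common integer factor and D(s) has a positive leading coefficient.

Reducing step by step:

Step 1: parallel reduction of H1, H2 = (2*s - 4)/(6*s^2 + s - 1)
Step 2: cascade (H1+H2), H3, H4, H5: this yields T(s), and no further normalization is needed

Answer: (8*s - 16)/(24*s^4 - 14*s^3 - 13*s^2 + 2*s + 1)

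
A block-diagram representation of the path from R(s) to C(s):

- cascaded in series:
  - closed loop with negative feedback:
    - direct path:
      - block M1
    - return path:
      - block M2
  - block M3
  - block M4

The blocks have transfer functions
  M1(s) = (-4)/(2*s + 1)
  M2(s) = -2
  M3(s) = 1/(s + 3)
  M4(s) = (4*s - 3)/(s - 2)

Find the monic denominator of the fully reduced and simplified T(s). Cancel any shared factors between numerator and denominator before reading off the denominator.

Step 1: close the feedback loop around M1, M2 gives (-4)/(2*s + 9)
Step 2: combine [M1/(1+M1*M2)], M3, M4 in series gives (12 - 16*s)/(2*s^3 + 11*s^2 - 3*s - 54)
That last expression is T(s), already simplified. Scaling its denominator by 1/2 (the reciprocal of the leading coefficient) yields the monic denominator.

Hence the answer: s^3 + 11*s^2/2 - 3*s/2 - 27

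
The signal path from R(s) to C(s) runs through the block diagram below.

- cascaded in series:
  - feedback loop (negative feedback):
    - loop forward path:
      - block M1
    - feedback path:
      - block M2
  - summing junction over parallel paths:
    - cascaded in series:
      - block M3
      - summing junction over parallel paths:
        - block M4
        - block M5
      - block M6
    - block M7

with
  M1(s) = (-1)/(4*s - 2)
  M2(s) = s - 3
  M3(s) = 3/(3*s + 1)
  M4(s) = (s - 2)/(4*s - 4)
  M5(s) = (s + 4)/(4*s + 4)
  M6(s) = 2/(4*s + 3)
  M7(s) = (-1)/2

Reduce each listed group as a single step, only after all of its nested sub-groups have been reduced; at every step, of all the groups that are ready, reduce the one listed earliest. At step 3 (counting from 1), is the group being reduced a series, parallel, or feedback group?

(1) feedback reduction of M1, M2
(2) combine M4, M5 in parallel
(3) multiply M3, (M4+M5), M6 (series)
(4) parallel reduction of (M3*(M4+M5)*M6), M7
(5) combine [M1/(1+M1*M2)], ((M3*(M4+M5)*M6)+M7) in series
So the answer for step 3 is series.

Answer: series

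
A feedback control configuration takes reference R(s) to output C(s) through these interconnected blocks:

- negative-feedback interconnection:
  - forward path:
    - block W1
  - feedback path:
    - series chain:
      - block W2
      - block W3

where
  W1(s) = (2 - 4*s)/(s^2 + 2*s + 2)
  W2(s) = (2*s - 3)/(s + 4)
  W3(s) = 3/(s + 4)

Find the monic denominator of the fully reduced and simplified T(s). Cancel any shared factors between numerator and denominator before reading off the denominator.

Step 1 - reduce the series chain W2, W3; result (6*s - 9)/(s^2 + 8*s + 16)
Step 2 - close the feedback loop around W1, (W2*W3); result (-4*s^3 - 30*s^2 - 48*s + 32)/(s^4 + 10*s^3 + 10*s^2 + 96*s + 14)
That last expression is T(s), already simplified, and its denominator is already monic.

Hence the answer: s^4 + 10*s^3 + 10*s^2 + 96*s + 14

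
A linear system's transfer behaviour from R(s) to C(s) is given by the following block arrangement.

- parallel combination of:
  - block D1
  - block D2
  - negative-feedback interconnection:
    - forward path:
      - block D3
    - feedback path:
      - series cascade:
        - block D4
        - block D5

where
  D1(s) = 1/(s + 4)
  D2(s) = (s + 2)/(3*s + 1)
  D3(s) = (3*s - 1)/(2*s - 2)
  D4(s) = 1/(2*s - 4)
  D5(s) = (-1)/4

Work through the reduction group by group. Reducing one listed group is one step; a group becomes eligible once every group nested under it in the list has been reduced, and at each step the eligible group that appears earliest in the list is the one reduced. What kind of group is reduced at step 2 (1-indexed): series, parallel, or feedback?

Reducing step by step:

Step 1. reduce the series chain D4, D5
Step 2. feedback reduction of D3, (D4*D5)
Step 3. combine D1, D2, [D3/(1+D3*(D4*D5))] in parallel
Step 2 collapses a feedback group.

Answer: feedback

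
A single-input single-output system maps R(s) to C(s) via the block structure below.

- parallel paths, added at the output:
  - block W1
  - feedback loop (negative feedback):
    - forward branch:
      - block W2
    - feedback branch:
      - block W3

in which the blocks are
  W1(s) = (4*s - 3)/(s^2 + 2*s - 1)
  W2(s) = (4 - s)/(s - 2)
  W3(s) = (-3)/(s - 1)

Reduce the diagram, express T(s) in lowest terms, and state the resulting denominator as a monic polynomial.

Answer: s^4 + 2*s^3 - 11*s^2 - 20*s + 10

Working:
[1] apply the feedback formula to W2, W3: (-s^2 + 5*s - 4)/(s^2 - 10)
[2] reduce the parallel group W1, [W2/(1+W2*W3)]: (-s^4 + 7*s^3 + 4*s^2 - 53*s + 34)/(s^4 + 2*s^3 - 11*s^2 - 20*s + 10)
Step 2 gives the fully reduced T(s), with no common factor left to cancel. The denominator is already monic (leading coefficient 1).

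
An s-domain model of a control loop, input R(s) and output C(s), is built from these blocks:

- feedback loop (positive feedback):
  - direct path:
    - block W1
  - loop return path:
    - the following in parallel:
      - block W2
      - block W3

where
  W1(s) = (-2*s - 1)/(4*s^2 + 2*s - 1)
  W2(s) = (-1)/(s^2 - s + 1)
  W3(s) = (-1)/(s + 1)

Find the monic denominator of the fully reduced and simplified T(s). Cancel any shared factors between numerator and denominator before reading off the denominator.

1. combine W2, W3 in parallel -> (-s^2 - 2)/(s^3 + 1)
2. reduce the feedback loop with forward W1 and return (W2+W3) -> (-2*s^4 - s^3 - 2*s - 1)/(4*s^5 + 2*s^4 - 3*s^3 + 3*s^2 - 2*s - 3)
Step 2 gives the fully reduced T(s), with no common factor left to cancel. The denominator's leading coefficient is 4, so divide each of its coefficients by 4 to get the monic form.

Therefore the answer is s^5 + s^4/2 - 3*s^3/4 + 3*s^2/4 - s/2 - 3/4.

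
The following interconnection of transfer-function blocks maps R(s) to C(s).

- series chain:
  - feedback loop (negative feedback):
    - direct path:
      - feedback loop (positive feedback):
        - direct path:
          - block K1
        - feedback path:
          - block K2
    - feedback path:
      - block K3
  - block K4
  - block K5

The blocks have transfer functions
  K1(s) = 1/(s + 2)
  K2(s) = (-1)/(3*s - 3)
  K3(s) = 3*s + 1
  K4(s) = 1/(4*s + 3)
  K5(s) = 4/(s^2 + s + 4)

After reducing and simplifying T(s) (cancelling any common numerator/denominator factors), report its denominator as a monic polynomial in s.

Step 1 - collapse the loop (K1 forward, K2 return) gives (3*s - 3)/(3*s^2 + 3*s - 5)
Step 2 - collapse the loop ([K1/(1-K1*K2)] forward, K3 return) gives (3*s - 3)/(12*s^2 - 3*s - 8)
Step 3 - reduce the series chain [[K1/(1-K1*K2)]/(1+[K1/(1-K1*K2)]*K3)], K4, K5 gives (12*s - 12)/(48*s^5 + 72*s^4 + 175*s^3 + 31*s^2 - 188*s - 96)
T(s) is the step-3 result (common factors already cancelled). Leading coefficient of the denominator: 48. Divide through by 48 for the monic polynomial.

Answer: s^5 + 3*s^4/2 + 175*s^3/48 + 31*s^2/48 - 47*s/12 - 2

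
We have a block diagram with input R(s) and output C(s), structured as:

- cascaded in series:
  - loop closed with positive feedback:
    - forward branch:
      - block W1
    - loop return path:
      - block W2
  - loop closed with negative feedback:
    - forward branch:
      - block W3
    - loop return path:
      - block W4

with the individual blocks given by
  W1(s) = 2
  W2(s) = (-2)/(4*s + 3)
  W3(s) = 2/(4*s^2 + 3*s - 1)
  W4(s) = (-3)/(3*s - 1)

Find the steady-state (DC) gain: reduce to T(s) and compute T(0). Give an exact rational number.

Step 1: collapse the loop (W1 forward, W2 return) gives (8*s + 6)/(4*s + 7)
Step 2: collapse the loop (W3 forward, W4 return) gives (6*s - 2)/(12*s^3 + 5*s^2 - 6*s - 5)
Step 3: multiply [W1/(1-W1*W2)], [W3/(1+W3*W4)] (series) gives (48*s^2 + 20*s - 12)/(48*s^4 + 104*s^3 + 11*s^2 - 62*s - 35)
Evaluating the step-3 result (the overall T(s)) at s = 0 gives T(0) = -12/(-35) = 12/35.

Answer: 12/35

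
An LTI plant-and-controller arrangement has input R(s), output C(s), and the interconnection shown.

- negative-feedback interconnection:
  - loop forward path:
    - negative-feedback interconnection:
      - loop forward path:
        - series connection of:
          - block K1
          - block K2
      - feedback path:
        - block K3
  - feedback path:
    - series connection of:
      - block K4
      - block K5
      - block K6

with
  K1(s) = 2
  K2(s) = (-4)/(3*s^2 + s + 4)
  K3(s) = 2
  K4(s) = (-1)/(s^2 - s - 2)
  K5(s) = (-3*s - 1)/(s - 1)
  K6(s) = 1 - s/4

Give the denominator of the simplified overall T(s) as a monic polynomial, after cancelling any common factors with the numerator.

[1] combine K1, K2 in series; result (-8)/(3*s^2 + s + 4)
[2] apply the feedback formula to (K1*K2), K3; result (-8)/(3*s^2 + s - 12)
[3] series reduction of K4, K5, K6; result (-3*s^2 + 11*s + 4)/(4*s^3 - 8*s^2 - 4*s + 8)
[4] apply the feedback formula to [(K1*K2)/(1+(K1*K2)*K3)], (K4*K5*K6); result (-8*s^3 + 16*s^2 + 8*s - 16)/(3*s^5 - 5*s^4 - 17*s^3 + 35*s^2 - 8*s - 32)
No further cancellation is possible in the step-4 result, so that is T(s). Its denominator becomes monic after dividing by the leading coefficient 3.

Answer: s^5 - 5*s^4/3 - 17*s^3/3 + 35*s^2/3 - 8*s/3 - 32/3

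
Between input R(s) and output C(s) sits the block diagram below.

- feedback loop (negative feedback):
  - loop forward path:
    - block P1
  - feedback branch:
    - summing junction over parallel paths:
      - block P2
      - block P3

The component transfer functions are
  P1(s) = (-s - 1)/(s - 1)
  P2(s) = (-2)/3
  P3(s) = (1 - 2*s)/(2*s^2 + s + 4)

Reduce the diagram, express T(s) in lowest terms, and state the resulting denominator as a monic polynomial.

The answer is s^3 + 9*s^2/10 + 11*s/5 - 7/10.

Reasoning:
Step 1. add P2, P3 (parallel): (-4*s^2 - 8*s - 5)/(6*s^2 + 3*s + 12)
Step 2. close the feedback loop around P1, (P2+P3): (-6*s^3 - 9*s^2 - 15*s - 12)/(10*s^3 + 9*s^2 + 22*s - 7)
The result of step 2 is T(s) in lowest terms. Its denominator has leading coefficient 10; dividing the denominator through by 10 makes it monic.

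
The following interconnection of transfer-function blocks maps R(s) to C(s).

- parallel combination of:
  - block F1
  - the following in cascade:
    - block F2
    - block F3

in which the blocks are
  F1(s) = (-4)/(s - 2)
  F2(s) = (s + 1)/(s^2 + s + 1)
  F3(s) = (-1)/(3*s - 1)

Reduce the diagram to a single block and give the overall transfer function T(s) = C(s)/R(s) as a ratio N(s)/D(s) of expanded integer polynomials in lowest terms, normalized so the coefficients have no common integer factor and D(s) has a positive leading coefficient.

Step 1: reduce the series chain F2, F3; result (-s - 1)/(3*s^3 + 2*s^2 + 2*s - 1)
Step 2: combine F1, (F2*F3) in parallel - this is the overall T(s), already in the required normalized form

Therefore the answer is (-12*s^3 - 9*s^2 - 7*s + 6)/(3*s^4 - 4*s^3 - 2*s^2 - 5*s + 2).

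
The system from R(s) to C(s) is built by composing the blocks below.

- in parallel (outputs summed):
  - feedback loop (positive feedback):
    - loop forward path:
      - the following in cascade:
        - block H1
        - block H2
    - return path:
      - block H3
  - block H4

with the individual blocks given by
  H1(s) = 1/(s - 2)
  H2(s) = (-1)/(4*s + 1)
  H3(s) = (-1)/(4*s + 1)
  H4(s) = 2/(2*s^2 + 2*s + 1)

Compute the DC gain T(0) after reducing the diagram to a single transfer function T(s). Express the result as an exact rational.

First reduce the diagram to T(s).

Step 1 - series reduction of H1, H2 gives (-1)/(4*s^2 - 7*s - 2)
Step 2 - apply the feedback formula to (H1*H2), H3 gives (-4*s - 1)/(16*s^3 - 24*s^2 - 15*s - 3)
Step 3 - reduce the parallel group [(H1*H2)/(1-(H1*H2)*H3)], H4 gives (24*s^3 - 58*s^2 - 36*s - 7)/(32*s^5 - 16*s^4 - 62*s^3 - 60*s^2 - 21*s - 3)
The step-3 result is T(s). Setting s = 0: T(0) = -7/(-3) = 7/3.

Answer: 7/3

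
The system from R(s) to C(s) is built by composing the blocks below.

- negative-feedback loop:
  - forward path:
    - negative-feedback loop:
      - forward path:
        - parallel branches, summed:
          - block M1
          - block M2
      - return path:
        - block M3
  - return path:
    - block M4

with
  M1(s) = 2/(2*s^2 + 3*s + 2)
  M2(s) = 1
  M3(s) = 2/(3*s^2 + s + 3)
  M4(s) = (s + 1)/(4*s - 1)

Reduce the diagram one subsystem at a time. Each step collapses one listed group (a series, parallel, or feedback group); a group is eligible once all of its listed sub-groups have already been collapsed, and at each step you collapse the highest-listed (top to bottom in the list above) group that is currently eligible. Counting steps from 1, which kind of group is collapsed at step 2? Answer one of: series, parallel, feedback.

Step 1 - add M1, M2 (parallel)
Step 2 - reduce the feedback loop with forward (M1+M2) and return M3
Step 3 - reduce the feedback loop with forward [(M1+M2)/(1+(M1+M2)*M3)] and return M4
Step 2: feedback.

Answer: feedback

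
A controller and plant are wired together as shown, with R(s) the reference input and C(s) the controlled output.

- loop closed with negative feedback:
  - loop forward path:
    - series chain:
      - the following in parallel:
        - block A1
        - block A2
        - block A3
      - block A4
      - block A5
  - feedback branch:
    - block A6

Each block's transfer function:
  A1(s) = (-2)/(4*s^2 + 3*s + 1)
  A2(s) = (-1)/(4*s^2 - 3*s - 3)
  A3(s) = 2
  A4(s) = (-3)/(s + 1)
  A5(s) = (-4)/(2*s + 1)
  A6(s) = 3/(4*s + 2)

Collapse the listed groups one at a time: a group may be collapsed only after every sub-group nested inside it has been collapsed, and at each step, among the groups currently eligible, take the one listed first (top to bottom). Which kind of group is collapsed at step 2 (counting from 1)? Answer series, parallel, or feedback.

Step 1: combine A1, A2, A3 in parallel
Step 2: cascade (A1+A2+A3), A4, A5
Step 3: reduce the feedback loop with forward ((A1+A2+A3)*A4*A5) and return A6
So the answer for step 2 is series.

Therefore the answer is series.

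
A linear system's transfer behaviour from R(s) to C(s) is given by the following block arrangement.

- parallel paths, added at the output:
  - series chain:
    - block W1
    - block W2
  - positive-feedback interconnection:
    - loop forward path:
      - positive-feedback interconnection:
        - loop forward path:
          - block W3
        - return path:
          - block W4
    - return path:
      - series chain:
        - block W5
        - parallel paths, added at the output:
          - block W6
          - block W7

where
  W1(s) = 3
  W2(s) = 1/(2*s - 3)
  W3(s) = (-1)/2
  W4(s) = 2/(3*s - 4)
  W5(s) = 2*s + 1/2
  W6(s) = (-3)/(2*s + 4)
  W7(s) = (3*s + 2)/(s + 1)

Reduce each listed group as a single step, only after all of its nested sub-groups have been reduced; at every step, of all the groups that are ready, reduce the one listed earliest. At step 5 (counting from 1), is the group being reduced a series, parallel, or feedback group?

1. combine W1, W2 in series
2. apply the feedback formula to W3, W4
3. add W6, W7 (parallel)
4. series reduction of W5, (W6+W7)
5. feedback reduction of [W3/(1-W3*W4)], (W5*(W6+W7))
6. parallel reduction of (W1*W2), [[W3/(1-W3*W4)]/(1-[W3/(1-W3*W4)]*(W5*(W6+W7)))]
At step 5 the group reduced is feedback.

Hence the answer: feedback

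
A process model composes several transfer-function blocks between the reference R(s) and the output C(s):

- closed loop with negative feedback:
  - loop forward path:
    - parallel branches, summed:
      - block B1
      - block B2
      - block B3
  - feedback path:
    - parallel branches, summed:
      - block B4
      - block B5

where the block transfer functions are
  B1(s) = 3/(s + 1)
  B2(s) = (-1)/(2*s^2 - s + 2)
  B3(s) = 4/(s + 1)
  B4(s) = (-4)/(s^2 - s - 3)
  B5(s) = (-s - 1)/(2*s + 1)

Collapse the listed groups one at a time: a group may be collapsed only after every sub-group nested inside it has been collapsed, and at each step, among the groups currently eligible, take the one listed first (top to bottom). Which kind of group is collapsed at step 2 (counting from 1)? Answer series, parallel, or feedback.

Reducing step by step:

[1] sum the parallel branches B1, B2, B3
[2] sum the parallel branches B4, B5
[3] apply the feedback formula to (B1+B2+B3), (B4+B5)
Step 2 collapses a parallel group.

Answer: parallel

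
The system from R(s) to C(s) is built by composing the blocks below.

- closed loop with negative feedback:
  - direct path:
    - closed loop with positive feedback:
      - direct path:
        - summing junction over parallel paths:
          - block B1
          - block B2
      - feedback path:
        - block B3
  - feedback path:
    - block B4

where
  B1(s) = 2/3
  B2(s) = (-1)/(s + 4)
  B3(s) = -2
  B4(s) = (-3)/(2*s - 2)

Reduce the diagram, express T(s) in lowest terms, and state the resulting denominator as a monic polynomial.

(1) reduce the parallel group B1, B2 gives (2*s + 5)/(3*s + 12)
(2) apply the feedback formula to (B1+B2), B3 gives (2*s + 5)/(7*s + 22)
(3) reduce the feedback loop with forward [(B1+B2)/(1-(B1+B2)*B3)] and return B4 gives (4*s^2 + 6*s - 10)/(14*s^2 + 24*s - 59)
The result of step 3 is T(s) in lowest terms. Its denominator has leading coefficient 14; dividing the denominator through by 14 makes it monic.

Answer: s^2 + 12*s/7 - 59/14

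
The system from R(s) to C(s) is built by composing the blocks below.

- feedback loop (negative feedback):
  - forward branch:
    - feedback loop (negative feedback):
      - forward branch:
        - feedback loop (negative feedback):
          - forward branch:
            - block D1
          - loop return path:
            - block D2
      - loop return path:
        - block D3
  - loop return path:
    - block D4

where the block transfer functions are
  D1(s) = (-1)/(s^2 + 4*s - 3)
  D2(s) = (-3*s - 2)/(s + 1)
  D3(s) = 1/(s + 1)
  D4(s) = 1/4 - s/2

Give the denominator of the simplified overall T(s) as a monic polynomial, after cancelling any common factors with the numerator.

First reduce the diagram to T(s).

[1] feedback reduction of D1, D2, giving (-s - 1)/(s^3 + 5*s^2 + 4*s - 1)
[2] feedback reduction of [D1/(1+D1*D2)], D3, giving (-s - 1)/(s^3 + 5*s^2 + 4*s - 2)
[3] reduce the feedback loop with forward [[D1/(1+D1*D2)]/(1+[D1/(1+D1*D2)]*D3)] and return D4, giving (-4*s - 4)/(4*s^3 + 22*s^2 + 17*s - 9)
That last expression is T(s), already simplified. Scaling its denominator by 1/4 (the reciprocal of the leading coefficient) yields the monic denominator.

Answer: s^3 + 11*s^2/2 + 17*s/4 - 9/4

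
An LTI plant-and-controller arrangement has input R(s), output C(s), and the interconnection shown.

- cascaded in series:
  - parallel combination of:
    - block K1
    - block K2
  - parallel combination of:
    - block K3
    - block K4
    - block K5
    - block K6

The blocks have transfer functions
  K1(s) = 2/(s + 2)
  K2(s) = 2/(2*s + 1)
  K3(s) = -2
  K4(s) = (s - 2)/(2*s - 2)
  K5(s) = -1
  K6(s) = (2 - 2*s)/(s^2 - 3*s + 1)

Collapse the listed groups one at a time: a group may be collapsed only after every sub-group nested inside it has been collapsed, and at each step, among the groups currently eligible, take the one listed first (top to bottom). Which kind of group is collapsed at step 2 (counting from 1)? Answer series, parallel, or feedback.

Answer: parallel

Working:
Step 1 - add K1, K2 (parallel)
Step 2 - combine K3, K4, K5, K6 in parallel
Step 3 - multiply (K1+K2), (K3+K4+K5+K6) (series)
Step 2 collapses a parallel group.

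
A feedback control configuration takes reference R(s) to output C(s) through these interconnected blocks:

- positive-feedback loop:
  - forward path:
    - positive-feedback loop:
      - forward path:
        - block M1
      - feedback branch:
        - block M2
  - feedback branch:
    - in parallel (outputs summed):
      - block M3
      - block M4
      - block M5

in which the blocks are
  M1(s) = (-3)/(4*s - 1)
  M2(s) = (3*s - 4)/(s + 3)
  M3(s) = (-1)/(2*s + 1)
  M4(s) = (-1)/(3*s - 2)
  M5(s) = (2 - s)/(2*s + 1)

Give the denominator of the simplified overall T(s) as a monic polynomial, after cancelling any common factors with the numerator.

(1) close the feedback loop around M1, M2; result (-3*s - 9)/(4*s^2 + 20*s - 15)
(2) combine M3, M4, M5 in parallel; result (-3*s^2 + 3*s - 3)/(6*s^2 - s - 2)
(3) feedback reduction of [M1/(1-M1*M2)], (M3+M4+M5); result (-18*s^3 - 51*s^2 + 15*s + 18)/(24*s^4 + 107*s^3 - 136*s^2 - 7*s + 3)
That last expression is T(s), already simplified. Scaling its denominator by 1/24 (the reciprocal of the leading coefficient) yields the monic denominator.

Answer: s^4 + 107*s^3/24 - 17*s^2/3 - 7*s/24 + 1/8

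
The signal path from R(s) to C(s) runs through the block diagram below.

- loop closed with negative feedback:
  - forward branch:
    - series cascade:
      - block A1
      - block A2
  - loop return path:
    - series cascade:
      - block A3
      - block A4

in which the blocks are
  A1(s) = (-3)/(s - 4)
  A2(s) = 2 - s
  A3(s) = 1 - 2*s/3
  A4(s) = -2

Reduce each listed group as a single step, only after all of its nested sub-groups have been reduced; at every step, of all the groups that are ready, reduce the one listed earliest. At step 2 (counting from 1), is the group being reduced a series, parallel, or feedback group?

Step 1: cascade A1, A2
Step 2: multiply A3, A4 (series)
Step 3: reduce the feedback loop with forward (A1*A2) and return (A3*A4)
Step 2: series.

Therefore the answer is series.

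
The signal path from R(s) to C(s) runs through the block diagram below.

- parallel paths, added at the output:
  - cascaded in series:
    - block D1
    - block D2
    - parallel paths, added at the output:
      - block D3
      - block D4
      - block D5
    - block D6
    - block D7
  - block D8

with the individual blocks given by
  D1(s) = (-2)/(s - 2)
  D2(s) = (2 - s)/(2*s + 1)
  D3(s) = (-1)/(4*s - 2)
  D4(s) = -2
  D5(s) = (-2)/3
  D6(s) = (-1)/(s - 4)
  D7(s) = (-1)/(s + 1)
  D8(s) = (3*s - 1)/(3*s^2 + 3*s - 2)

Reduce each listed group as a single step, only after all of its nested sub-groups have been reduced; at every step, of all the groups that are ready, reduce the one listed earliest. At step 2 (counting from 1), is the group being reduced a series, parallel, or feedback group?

The answer is series.

Reasoning:
Step 1: add D3, D4, D5 (parallel)
Step 2: cascade D1, D2, (D3+D4+D5), D6, D7
Step 3: reduce the parallel group (D1*D2*(D3+D4+D5)*D6*D7), D8
At step 2 the group reduced is series.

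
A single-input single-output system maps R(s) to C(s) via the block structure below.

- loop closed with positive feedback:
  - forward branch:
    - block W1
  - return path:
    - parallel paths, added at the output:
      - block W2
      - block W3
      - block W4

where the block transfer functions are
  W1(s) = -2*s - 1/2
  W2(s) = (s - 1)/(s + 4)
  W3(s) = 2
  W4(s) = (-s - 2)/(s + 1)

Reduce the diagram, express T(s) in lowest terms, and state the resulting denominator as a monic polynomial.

The answer is s^3 + 5*s^2/2 + 5*s/4 + 7/8.

Reasoning:
1. sum the parallel branches W2, W3, W4 = (2*s^2 + 4*s - 1)/(s^2 + 5*s + 4)
2. apply the feedback formula to W1, (W2+W3+W4) = (-4*s^3 - 21*s^2 - 21*s - 4)/(8*s^3 + 20*s^2 + 10*s + 7)
T(s) is the step-2 result (common factors already cancelled). Leading coefficient of the denominator: 8. Divide through by 8 for the monic polynomial.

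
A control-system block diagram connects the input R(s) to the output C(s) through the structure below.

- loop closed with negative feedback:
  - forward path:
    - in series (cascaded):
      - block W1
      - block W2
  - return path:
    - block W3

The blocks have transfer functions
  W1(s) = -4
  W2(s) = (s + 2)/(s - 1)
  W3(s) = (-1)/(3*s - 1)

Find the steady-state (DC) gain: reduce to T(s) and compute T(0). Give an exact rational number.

Answer: 8/9

Working:
Step 1. series reduction of W1, W2 -> (-4*s - 8)/(s - 1)
Step 2. feedback reduction of (W1*W2), W3 -> (-12*s^2 - 20*s + 8)/(3*s^2 + 9)
The step-2 result is T(s). Setting s = 0: T(0) = 8/9.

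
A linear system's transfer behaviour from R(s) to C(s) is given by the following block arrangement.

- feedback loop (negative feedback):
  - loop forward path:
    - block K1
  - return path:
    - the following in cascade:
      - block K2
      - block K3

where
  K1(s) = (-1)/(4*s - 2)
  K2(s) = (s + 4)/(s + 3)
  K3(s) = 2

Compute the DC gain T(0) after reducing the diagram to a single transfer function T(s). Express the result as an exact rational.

Reducing step by step:

(1) combine K2, K3 in series, giving (2*s + 8)/(s + 3)
(2) apply the feedback formula to K1, (K2*K3), giving (-s - 3)/(4*s^2 + 8*s - 14)
The step-2 result is T(s). Setting s = 0: T(0) = -3/(-14) = 3/14.

Answer: 3/14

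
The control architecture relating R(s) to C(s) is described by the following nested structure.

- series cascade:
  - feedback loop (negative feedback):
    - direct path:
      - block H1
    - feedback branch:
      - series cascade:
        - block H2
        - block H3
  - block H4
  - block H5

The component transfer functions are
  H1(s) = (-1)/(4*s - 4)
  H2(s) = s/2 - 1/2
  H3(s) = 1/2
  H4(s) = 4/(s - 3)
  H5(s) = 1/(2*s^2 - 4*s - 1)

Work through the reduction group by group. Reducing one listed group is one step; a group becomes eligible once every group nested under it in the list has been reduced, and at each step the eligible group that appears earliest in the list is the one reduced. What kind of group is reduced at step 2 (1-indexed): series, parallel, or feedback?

Answer: feedback

Working:
[1] reduce the series chain H2, H3
[2] collapse the loop (H1 forward, (H2*H3) return)
[3] combine [H1/(1+H1*(H2*H3))], H4, H5 in series
At step 2 the group reduced is feedback.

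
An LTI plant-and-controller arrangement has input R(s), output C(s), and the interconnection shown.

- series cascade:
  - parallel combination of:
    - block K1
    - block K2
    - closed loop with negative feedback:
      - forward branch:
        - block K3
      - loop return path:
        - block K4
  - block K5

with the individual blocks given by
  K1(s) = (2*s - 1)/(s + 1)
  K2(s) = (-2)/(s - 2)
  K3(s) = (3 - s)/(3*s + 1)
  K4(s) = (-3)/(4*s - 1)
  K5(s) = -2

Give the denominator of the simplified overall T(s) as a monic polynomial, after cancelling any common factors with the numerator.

Reducing step by step:

[1] feedback reduction of K3, K4 gives (-4*s^2 + 13*s - 3)/(12*s^2 + 4*s - 10)
[2] reduce the parallel group K1, K2, [K3/(1+K3*K4)] gives (20*s^4 - 59*s^3 - 56*s^2 + 47*s + 6)/(12*s^4 - 8*s^3 - 38*s^2 + 2*s + 20)
[3] series reduction of (K1+K2+[K3/(1+K3*K4)]), K5 gives (-20*s^4 + 59*s^3 + 56*s^2 - 47*s - 6)/(6*s^4 - 4*s^3 - 19*s^2 + s + 10)
T(s) is the step-3 result (common factors already cancelled). Leading coefficient of the denominator: 6. Divide through by 6 for the monic polynomial.

Answer: s^4 - 2*s^3/3 - 19*s^2/6 + s/6 + 5/3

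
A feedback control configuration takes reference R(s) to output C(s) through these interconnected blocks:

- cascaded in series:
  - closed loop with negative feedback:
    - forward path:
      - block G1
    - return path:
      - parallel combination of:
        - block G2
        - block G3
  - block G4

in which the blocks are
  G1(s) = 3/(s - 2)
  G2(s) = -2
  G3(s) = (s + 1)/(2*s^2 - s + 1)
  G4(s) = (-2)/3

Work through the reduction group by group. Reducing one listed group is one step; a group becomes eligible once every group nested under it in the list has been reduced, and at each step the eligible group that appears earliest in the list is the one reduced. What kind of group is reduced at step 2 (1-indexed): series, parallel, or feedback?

Step 1: reduce the parallel group G2, G3
Step 2: apply the feedback formula to G1, (G2+G3)
Step 3: multiply [G1/(1+G1*(G2+G3))], G4 (series)
The group at step 2 is a feedback group.

Therefore the answer is feedback.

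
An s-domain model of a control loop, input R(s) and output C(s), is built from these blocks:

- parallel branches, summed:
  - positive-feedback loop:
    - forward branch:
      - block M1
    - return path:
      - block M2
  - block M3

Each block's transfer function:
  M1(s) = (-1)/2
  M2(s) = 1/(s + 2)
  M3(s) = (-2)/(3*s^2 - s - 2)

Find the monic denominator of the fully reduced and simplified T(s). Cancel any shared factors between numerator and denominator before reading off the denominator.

[1] feedback reduction of M1, M2 gives (-s - 2)/(2*s + 5)
[2] combine [M1/(1-M1*M2)], M3 in parallel gives (-3*s^3 - 5*s^2 - 6)/(6*s^3 + 13*s^2 - 9*s - 10)
T(s) is the step-2 result (common factors already cancelled). Leading coefficient of the denominator: 6. Divide through by 6 for the monic polynomial.

Answer: s^3 + 13*s^2/6 - 3*s/2 - 5/3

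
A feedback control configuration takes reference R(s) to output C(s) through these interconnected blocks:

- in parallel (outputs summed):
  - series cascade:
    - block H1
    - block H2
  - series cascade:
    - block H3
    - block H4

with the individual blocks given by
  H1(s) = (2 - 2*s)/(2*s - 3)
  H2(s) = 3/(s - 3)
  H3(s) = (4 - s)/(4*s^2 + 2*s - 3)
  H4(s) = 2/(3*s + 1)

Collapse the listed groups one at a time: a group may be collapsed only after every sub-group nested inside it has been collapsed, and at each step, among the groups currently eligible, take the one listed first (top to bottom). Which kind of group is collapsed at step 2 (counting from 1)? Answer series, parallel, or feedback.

Step 1 - series reduction of H1, H2
Step 2 - multiply H3, H4 (series)
Step 3 - reduce the parallel group (H1*H2), (H3*H4)
Step 2: series.

Hence the answer: series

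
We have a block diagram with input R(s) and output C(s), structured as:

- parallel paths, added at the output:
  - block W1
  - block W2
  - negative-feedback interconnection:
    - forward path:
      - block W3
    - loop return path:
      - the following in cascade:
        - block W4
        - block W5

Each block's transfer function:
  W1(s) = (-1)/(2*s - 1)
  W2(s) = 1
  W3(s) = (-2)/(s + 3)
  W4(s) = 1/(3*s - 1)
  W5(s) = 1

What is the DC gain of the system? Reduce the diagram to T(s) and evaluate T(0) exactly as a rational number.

First reduce the diagram to T(s).

Step 1: series reduction of W4, W5; result 1/(3*s - 1)
Step 2: apply the feedback formula to W3, (W4*W5); result (2 - 6*s)/(3*s^2 + 8*s - 5)
Step 3: add W1, W2, [W3/(1+W3*(W4*W5))] (parallel); result (6*s^3 - 2*s^2 - 16*s + 8)/(6*s^3 + 13*s^2 - 18*s + 5)
Evaluating the step-3 result (the overall T(s)) at s = 0 gives T(0) = 8/5.

Answer: 8/5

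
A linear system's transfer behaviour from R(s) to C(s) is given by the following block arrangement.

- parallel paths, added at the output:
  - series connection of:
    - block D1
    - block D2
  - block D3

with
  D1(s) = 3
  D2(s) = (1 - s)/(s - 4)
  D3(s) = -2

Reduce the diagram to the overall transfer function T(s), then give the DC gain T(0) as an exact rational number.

Answer: -11/4

Working:
[1] series reduction of D1, D2; result (3 - 3*s)/(s - 4)
[2] add (D1*D2), D3 (parallel); result (11 - 5*s)/(s - 4)
Step 2 gives the overall T(s). Then T(0) = 11/(-4) = -11/4.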